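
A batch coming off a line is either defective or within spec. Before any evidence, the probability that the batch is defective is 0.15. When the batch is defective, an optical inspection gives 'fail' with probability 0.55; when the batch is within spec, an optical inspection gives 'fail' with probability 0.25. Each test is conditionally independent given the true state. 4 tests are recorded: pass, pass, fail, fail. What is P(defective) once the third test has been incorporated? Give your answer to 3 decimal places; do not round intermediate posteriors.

0.123

After 'pass': P(defective) = 0.45·0.1500 / (0.45·0.1500 + 0.75·0.8500) ≈ 0.0957
After 'pass': P(defective) = 0.45·0.0957 / (0.45·0.0957 + 0.75·0.9043) ≈ 0.0597
After 'fail': P(defective) = 0.55·0.0597 / (0.55·0.0597 + 0.25·0.9403) ≈ 0.1226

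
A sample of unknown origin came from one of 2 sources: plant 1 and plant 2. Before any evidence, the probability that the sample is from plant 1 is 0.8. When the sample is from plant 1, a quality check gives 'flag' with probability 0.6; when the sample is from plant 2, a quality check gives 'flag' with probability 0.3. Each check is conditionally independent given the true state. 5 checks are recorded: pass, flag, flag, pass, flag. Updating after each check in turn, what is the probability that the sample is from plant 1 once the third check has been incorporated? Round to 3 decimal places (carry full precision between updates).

0.901

After 'pass': P(plant 1) = 0.4·0.8000 / (0.4·0.8000 + 0.7·0.2000) ≈ 0.6957
After 'flag': P(plant 1) = 0.6·0.6957 / (0.6·0.6957 + 0.3·0.3043) ≈ 0.8205
After 'flag': P(plant 1) = 0.6·0.8205 / (0.6·0.8205 + 0.3·0.1795) ≈ 0.9014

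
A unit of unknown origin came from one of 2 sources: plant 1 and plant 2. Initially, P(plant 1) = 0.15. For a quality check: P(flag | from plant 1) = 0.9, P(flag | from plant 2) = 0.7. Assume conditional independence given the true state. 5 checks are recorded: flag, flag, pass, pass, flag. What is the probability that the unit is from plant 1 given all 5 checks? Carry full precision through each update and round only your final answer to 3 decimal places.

Each posterior becomes the prior for the next update.
After 'flag': P(plant 1) = 0.9·0.1500 / (0.9·0.1500 + 0.7·0.8500) ≈ 0.1849
After 'flag': P(plant 1) = 0.9·0.1849 / (0.9·0.1849 + 0.7·0.8151) ≈ 0.2258
After 'pass': P(plant 1) = 0.1·0.2258 / (0.1·0.2258 + 0.3·0.7742) ≈ 0.0886
After 'pass': P(plant 1) = 0.1·0.0886 / (0.1·0.0886 + 0.3·0.9114) ≈ 0.0314
After 'flag': P(plant 1) = 0.9·0.0314 / (0.9·0.0314 + 0.7·0.9686) ≈ 0.0400

0.040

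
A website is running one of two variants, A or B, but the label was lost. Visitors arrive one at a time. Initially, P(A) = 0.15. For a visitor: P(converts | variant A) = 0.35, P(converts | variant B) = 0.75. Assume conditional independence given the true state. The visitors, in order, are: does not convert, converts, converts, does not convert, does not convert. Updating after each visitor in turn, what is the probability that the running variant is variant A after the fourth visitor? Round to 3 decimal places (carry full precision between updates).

0.206

After 'does not convert': P(A) = 0.65·0.1500 / (0.65·0.1500 + 0.25·0.8500) ≈ 0.3145
After 'converts': P(A) = 0.35·0.3145 / (0.35·0.3145 + 0.75·0.6855) ≈ 0.1764
After 'converts': P(A) = 0.35·0.1764 / (0.35·0.1764 + 0.75·0.8236) ≈ 0.0908
After 'does not convert': P(A) = 0.65·0.0908 / (0.65·0.0908 + 0.25·0.9092) ≈ 0.2062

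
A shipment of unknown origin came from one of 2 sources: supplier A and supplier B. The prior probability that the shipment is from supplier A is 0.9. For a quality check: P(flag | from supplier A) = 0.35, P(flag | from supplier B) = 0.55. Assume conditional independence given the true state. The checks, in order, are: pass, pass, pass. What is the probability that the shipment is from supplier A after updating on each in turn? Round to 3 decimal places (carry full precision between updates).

After 'pass': P(supplier A) = 0.65·0.9000 / (0.65·0.9000 + 0.45·0.1000) ≈ 0.9286
After 'pass': P(supplier A) = 0.65·0.9286 / (0.65·0.9286 + 0.45·0.0714) ≈ 0.9494
After 'pass': P(supplier A) = 0.65·0.9494 / (0.65·0.9494 + 0.45·0.0506) ≈ 0.9644

0.964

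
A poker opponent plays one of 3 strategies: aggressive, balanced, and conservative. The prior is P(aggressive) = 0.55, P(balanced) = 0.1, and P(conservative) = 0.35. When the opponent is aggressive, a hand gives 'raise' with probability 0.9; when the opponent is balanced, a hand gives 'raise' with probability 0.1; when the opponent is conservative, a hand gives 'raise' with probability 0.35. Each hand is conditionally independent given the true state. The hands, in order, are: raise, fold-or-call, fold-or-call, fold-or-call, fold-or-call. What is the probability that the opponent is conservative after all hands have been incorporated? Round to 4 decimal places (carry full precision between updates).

Apply Bayes' rule sequentially, carrying P(conservative) forward.
After 'raise': normaliser = 0.9·0.5500 + 0.1·0.1000 + 0.35·0.3500; P(aggressive) ≈ 0.7888, P(balanced) ≈ 0.0159, P(conservative) ≈ 0.1952
After 'fold-or-call': normaliser = 0.1·0.7888 + 0.9·0.0159 + 0.65·0.1952; P(aggressive) ≈ 0.3584, P(balanced) ≈ 0.0652, P(conservative) ≈ 0.5765
After 'fold-or-call': normaliser = 0.1·0.3584 + 0.9·0.0652 + 0.65·0.5765; P(aggressive) ≈ 0.0764, P(balanced) ≈ 0.1250, P(conservative) ≈ 0.7986
After 'fold-or-call': normaliser = 0.1·0.0764 + 0.9·0.1250 + 0.65·0.7986; P(aggressive) ≈ 0.0119, P(balanced) ≈ 0.1760, P(conservative) ≈ 0.8121
After 'fold-or-call': normaliser = 0.1·0.0119 + 0.9·0.1760 + 0.65·0.8121; P(aggressive) ≈ 0.0017, P(balanced) ≈ 0.2304, P(conservative) ≈ 0.7679

0.7679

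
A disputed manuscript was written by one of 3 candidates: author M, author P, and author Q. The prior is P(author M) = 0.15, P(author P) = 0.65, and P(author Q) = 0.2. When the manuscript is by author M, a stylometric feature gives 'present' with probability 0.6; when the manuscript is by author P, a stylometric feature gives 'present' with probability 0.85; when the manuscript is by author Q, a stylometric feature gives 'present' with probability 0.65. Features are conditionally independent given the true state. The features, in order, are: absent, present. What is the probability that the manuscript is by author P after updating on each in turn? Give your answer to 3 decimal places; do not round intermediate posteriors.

After 'absent': normaliser = 0.4·0.1500 + 0.15·0.6500 + 0.35·0.2000; P(author M) ≈ 0.2637, P(author P) ≈ 0.4286, P(author Q) ≈ 0.3077
After 'present': normaliser = 0.6·0.2637 + 0.85·0.4286 + 0.65·0.3077; P(author M) ≈ 0.2190, P(author P) ≈ 0.5042, P(author Q) ≈ 0.2768

0.504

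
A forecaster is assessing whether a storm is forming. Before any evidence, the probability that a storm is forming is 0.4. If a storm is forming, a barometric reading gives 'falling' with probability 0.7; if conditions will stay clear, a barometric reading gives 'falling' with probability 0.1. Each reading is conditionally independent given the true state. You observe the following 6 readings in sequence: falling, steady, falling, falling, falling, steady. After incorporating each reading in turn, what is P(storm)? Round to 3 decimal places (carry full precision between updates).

After 'falling': P(storm) = 0.7·0.4000 / (0.7·0.4000 + 0.1·0.6000) ≈ 0.8235
After 'steady': P(storm) = 0.3·0.8235 / (0.3·0.8235 + 0.9·0.1765) ≈ 0.6087
After 'falling': P(storm) = 0.7·0.6087 / (0.7·0.6087 + 0.1·0.3913) ≈ 0.9159
After 'falling': P(storm) = 0.7·0.9159 / (0.7·0.9159 + 0.1·0.0841) ≈ 0.9871
After 'falling': P(storm) = 0.7·0.9871 / (0.7·0.9871 + 0.1·0.0129) ≈ 0.9981
After 'steady': P(storm) = 0.3·0.9981 / (0.3·0.9981 + 0.9·0.0019) ≈ 0.9944

0.994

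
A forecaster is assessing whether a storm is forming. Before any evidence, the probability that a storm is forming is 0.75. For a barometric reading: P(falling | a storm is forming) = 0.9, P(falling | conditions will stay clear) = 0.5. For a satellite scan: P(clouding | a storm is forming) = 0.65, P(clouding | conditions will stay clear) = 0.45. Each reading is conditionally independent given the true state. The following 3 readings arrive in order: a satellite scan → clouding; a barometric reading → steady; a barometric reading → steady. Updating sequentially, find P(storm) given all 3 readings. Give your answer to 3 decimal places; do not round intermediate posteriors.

After a satellite scan='clouding': P(storm) = 0.65·0.7500 / (0.65·0.7500 + 0.45·0.2500) ≈ 0.8125
After a barometric reading='steady': P(storm) = 0.1·0.8125 / (0.1·0.8125 + 0.5·0.1875) ≈ 0.4643
After a barometric reading='steady': P(storm) = 0.1·0.4643 / (0.1·0.4643 + 0.5·0.5357) ≈ 0.1477

0.148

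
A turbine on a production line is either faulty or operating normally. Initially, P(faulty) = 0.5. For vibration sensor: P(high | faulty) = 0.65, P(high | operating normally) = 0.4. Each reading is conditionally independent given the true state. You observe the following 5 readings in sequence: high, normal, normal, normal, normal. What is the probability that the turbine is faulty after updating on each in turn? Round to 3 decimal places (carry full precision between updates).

After 'high': P(faulty) = 0.65·0.5000 / (0.65·0.5000 + 0.4·0.5000) ≈ 0.6190
After 'normal': P(faulty) = 0.35·0.6190 / (0.35·0.6190 + 0.6·0.3810) ≈ 0.4866
After 'normal': P(faulty) = 0.35·0.4866 / (0.35·0.4866 + 0.6·0.5134) ≈ 0.3561
After 'normal': P(faulty) = 0.35·0.3561 / (0.35·0.3561 + 0.6·0.6439) ≈ 0.2439
After 'normal': P(faulty) = 0.35·0.2439 / (0.35·0.2439 + 0.6·0.7561) ≈ 0.1584

0.158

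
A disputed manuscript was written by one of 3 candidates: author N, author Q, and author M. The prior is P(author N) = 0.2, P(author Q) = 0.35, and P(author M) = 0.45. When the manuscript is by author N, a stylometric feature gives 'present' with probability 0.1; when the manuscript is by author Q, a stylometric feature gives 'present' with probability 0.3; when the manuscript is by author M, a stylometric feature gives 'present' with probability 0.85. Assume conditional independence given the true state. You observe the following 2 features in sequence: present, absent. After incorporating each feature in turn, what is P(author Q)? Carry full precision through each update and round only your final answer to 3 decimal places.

After 'present': normaliser = 0.1·0.2000 + 0.3·0.3500 + 0.85·0.4500; P(author N) ≈ 0.0394, P(author Q) ≈ 0.2069, P(author M) ≈ 0.7537
After 'absent': normaliser = 0.9·0.0394 + 0.7·0.2069 + 0.15·0.7537; P(author N) ≈ 0.1209, P(author Q) ≈ 0.4937, P(author M) ≈ 0.3854

0.494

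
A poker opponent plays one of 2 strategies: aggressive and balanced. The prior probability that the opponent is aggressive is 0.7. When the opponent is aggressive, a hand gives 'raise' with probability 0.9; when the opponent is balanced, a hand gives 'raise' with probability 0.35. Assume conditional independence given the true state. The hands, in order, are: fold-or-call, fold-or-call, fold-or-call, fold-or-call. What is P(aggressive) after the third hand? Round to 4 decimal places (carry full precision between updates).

After 'fold-or-call': P(aggressive) = 0.1·0.7000 / (0.1·0.7000 + 0.65·0.3000) ≈ 0.2642
After 'fold-or-call': P(aggressive) = 0.1·0.2642 / (0.1·0.2642 + 0.65·0.7358) ≈ 0.0523
After 'fold-or-call': P(aggressive) = 0.1·0.0523 / (0.1·0.0523 + 0.65·0.9477) ≈ 0.0084

0.0084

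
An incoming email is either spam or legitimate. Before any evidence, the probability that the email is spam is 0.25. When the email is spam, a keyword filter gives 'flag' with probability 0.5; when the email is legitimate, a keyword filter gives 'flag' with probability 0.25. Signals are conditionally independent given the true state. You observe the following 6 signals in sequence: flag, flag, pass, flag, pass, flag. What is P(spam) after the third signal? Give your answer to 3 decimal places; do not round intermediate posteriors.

Apply Bayes' rule sequentially, carrying P(spam) forward.
After 'flag': P(spam) = 0.5·0.2500 / (0.5·0.2500 + 0.25·0.7500) ≈ 0.4000
After 'flag': P(spam) = 0.5·0.4000 / (0.5·0.4000 + 0.25·0.6000) ≈ 0.5714
After 'pass': P(spam) = 0.5·0.5714 / (0.5·0.5714 + 0.75·0.4286) ≈ 0.4706

0.471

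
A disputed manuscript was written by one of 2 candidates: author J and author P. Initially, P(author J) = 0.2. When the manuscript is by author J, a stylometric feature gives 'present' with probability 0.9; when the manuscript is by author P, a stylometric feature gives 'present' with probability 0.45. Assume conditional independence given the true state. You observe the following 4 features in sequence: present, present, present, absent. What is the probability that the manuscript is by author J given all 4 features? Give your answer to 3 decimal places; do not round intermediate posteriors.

0.267

After 'present': P(author J) = 0.9·0.2000 / (0.9·0.2000 + 0.45·0.8000) ≈ 0.3333
After 'present': P(author J) = 0.9·0.3333 / (0.9·0.3333 + 0.45·0.6667) ≈ 0.5000
After 'present': P(author J) = 0.9·0.5000 / (0.9·0.5000 + 0.45·0.5000) ≈ 0.6667
After 'absent': P(author J) = 0.1·0.6667 / (0.1·0.6667 + 0.55·0.3333) ≈ 0.2667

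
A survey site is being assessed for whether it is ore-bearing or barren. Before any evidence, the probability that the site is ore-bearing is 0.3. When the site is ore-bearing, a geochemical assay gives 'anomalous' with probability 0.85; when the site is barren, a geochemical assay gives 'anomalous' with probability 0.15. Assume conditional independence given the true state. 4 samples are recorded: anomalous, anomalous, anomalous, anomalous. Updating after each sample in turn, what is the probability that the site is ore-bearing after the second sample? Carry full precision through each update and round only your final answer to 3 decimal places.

Each posterior becomes the prior for the next update.
After 'anomalous': P(ore) = 0.85·0.3000 / (0.85·0.3000 + 0.15·0.7000) ≈ 0.7083
After 'anomalous': P(ore) = 0.85·0.7083 / (0.85·0.7083 + 0.15·0.2917) ≈ 0.9323

0.932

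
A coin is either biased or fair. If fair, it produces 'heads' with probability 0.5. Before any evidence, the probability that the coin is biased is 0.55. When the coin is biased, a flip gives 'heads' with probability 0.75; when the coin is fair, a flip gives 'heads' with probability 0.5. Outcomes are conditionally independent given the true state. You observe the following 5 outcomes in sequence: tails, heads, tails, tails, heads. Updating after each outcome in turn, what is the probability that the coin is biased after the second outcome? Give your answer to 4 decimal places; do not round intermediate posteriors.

0.4783

After 'tails': P(biased) = 0.25·0.5500 / (0.25·0.5500 + 0.5·0.4500) ≈ 0.3793
After 'heads': P(biased) = 0.75·0.3793 / (0.75·0.3793 + 0.5·0.6207) ≈ 0.4783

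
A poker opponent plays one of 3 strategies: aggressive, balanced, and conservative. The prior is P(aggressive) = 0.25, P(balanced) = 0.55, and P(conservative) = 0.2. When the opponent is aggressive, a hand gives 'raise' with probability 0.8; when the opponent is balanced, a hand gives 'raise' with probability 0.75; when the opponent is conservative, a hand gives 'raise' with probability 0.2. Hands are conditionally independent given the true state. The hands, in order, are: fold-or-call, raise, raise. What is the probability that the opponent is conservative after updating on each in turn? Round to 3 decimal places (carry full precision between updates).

0.055

After 'fold-or-call': normaliser = 0.2·0.2500 + 0.25·0.5500 + 0.8·0.2000; P(aggressive) ≈ 0.1439, P(balanced) ≈ 0.3957, P(conservative) ≈ 0.4604
After 'raise': normaliser = 0.8·0.1439 + 0.75·0.3957 + 0.2·0.4604; P(aggressive) ≈ 0.2284, P(balanced) ≈ 0.5889, P(conservative) ≈ 0.1827
After 'raise': normaliser = 0.8·0.2284 + 0.75·0.5889 + 0.2·0.1827; P(aggressive) ≈ 0.2765, P(balanced) ≈ 0.6682, P(conservative) ≈ 0.0553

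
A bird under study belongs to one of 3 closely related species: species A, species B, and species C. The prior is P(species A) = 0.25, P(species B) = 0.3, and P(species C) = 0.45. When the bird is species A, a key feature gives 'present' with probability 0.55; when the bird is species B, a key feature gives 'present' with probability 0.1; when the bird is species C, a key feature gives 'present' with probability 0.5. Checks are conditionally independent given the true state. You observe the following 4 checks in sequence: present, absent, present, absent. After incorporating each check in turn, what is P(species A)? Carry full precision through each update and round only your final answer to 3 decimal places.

0.334

After 'present': normaliser = 0.55·0.2500 + 0.1·0.3000 + 0.5·0.4500; P(species A) ≈ 0.3503, P(species B) ≈ 0.0764, P(species C) ≈ 0.5732
After 'absent': normaliser = 0.45·0.3503 + 0.9·0.0764 + 0.5·0.5732; P(species A) ≈ 0.3073, P(species B) ≈ 0.1341, P(species C) ≈ 0.5587
After 'present': normaliser = 0.55·0.3073 + 0.1·0.1341 + 0.5·0.5587; P(species A) ≈ 0.3660, P(species B) ≈ 0.0290, P(species C) ≈ 0.6050
After 'absent': normaliser = 0.45·0.3660 + 0.9·0.0290 + 0.5·0.6050; P(species A) ≈ 0.3339, P(species B) ≈ 0.0530, P(species C) ≈ 0.6132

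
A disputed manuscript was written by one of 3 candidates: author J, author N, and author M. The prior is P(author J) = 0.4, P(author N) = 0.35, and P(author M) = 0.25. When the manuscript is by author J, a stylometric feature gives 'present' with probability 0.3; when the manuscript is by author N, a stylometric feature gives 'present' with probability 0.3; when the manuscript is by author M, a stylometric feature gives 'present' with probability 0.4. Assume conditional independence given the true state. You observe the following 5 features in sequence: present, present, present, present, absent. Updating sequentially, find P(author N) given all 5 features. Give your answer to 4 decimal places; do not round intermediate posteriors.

After 'present': normaliser = 0.3·0.4000 + 0.3·0.3500 + 0.4·0.2500; P(author J) ≈ 0.3692, P(author N) ≈ 0.3231, P(author M) ≈ 0.3077
After 'present': normaliser = 0.3·0.3692 + 0.3·0.3231 + 0.4·0.3077; P(author J) ≈ 0.3349, P(author N) ≈ 0.2930, P(author M) ≈ 0.3721
After 'present': normaliser = 0.3·0.3349 + 0.3·0.2930 + 0.4·0.3721; P(author J) ≈ 0.2979, P(author N) ≈ 0.2607, P(author M) ≈ 0.4414
After 'present': normaliser = 0.3·0.2979 + 0.3·0.2607 + 0.4·0.4414; P(author J) ≈ 0.2597, P(author N) ≈ 0.2273, P(author M) ≈ 0.5130
After 'absent': normaliser = 0.7·0.2597 + 0.7·0.2273 + 0.6·0.5130; P(author J) ≈ 0.2803, P(author N) ≈ 0.2452, P(author M) ≈ 0.4745

0.2452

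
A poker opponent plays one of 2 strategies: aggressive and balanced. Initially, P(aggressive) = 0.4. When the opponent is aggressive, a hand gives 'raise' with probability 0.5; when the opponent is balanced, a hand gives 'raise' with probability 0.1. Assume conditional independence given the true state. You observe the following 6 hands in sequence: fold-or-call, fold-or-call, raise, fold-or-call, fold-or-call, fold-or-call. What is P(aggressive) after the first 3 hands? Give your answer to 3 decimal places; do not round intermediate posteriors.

0.507

After 'fold-or-call': P(aggressive) = 0.5·0.4000 / (0.5·0.4000 + 0.9·0.6000) ≈ 0.2703
After 'fold-or-call': P(aggressive) = 0.5·0.2703 / (0.5·0.2703 + 0.9·0.7297) ≈ 0.1706
After 'raise': P(aggressive) = 0.5·0.1706 / (0.5·0.1706 + 0.1·0.8294) ≈ 0.5071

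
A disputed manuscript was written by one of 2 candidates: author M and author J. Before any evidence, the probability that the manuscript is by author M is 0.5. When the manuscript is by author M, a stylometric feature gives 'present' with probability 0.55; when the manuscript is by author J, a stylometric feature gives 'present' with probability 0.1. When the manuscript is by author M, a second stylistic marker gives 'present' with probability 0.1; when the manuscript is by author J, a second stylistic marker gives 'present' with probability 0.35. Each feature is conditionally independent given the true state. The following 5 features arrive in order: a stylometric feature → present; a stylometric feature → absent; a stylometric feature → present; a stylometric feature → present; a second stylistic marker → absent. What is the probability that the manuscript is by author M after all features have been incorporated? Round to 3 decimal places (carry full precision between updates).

After a stylometric feature='present': P(author M) = 0.55·0.5000 / (0.55·0.5000 + 0.1·0.5000) ≈ 0.8462
After a stylometric feature='absent': P(author M) = 0.45·0.8462 / (0.45·0.8462 + 0.9·0.1538) ≈ 0.7333
After a stylometric feature='present': P(author M) = 0.55·0.7333 / (0.55·0.7333 + 0.1·0.2667) ≈ 0.9380
After a stylometric feature='present': P(author M) = 0.55·0.9380 / (0.55·0.9380 + 0.1·0.0620) ≈ 0.9881
After a second stylistic marker='absent': P(author M) = 0.9·0.9881 / (0.9·0.9881 + 0.65·0.0119) ≈ 0.9914

0.991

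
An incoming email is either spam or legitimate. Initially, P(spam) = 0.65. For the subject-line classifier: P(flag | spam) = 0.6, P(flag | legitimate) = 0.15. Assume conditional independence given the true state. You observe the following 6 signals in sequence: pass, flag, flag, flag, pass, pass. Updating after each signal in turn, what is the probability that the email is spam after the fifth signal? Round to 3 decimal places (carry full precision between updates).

Each posterior becomes the prior for the next update.
After 'pass': P(spam) = 0.4·0.6500 / (0.4·0.6500 + 0.85·0.3500) ≈ 0.4664
After 'flag': P(spam) = 0.6·0.4664 / (0.6·0.4664 + 0.15·0.5336) ≈ 0.7776
After 'flag': P(spam) = 0.6·0.7776 / (0.6·0.7776 + 0.15·0.2224) ≈ 0.9333
After 'flag': P(spam) = 0.6·0.9333 / (0.6·0.9333 + 0.15·0.0667) ≈ 0.9824
After 'pass': P(spam) = 0.4·0.9824 / (0.4·0.9824 + 0.85·0.0176) ≈ 0.9634

0.963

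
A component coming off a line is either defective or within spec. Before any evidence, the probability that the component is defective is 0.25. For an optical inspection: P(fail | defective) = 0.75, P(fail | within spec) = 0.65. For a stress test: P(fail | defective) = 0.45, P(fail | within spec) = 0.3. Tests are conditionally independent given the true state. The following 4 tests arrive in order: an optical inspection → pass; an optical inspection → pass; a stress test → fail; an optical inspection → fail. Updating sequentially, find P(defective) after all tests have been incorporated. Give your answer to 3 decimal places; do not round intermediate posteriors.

0.227

After an optical inspection='pass': P(defective) = 0.25·0.2500 / (0.25·0.2500 + 0.35·0.7500) ≈ 0.1923
After an optical inspection='pass': P(defective) = 0.25·0.1923 / (0.25·0.1923 + 0.35·0.8077) ≈ 0.1453
After a stress test='fail': P(defective) = 0.45·0.1453 / (0.45·0.1453 + 0.3·0.8547) ≈ 0.2033
After an optical inspection='fail': P(defective) = 0.75·0.2033 / (0.75·0.2033 + 0.65·0.7967) ≈ 0.2274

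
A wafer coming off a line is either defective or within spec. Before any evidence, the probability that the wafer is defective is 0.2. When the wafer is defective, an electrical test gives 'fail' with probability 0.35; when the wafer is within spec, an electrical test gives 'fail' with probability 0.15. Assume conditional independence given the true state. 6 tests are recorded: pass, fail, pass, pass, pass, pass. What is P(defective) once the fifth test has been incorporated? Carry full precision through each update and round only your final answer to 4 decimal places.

0.1663

Each posterior becomes the prior for the next update.
After 'pass': P(defective) = 0.65·0.2000 / (0.65·0.2000 + 0.85·0.8000) ≈ 0.1605
After 'fail': P(defective) = 0.35·0.1605 / (0.35·0.1605 + 0.15·0.8395) ≈ 0.3085
After 'pass': P(defective) = 0.65·0.3085 / (0.65·0.3085 + 0.85·0.6915) ≈ 0.2544
After 'pass': P(defective) = 0.65·0.2544 / (0.65·0.2544 + 0.85·0.7456) ≈ 0.2069
After 'pass': P(defective) = 0.65·0.2069 / (0.65·0.2069 + 0.85·0.7931) ≈ 0.1663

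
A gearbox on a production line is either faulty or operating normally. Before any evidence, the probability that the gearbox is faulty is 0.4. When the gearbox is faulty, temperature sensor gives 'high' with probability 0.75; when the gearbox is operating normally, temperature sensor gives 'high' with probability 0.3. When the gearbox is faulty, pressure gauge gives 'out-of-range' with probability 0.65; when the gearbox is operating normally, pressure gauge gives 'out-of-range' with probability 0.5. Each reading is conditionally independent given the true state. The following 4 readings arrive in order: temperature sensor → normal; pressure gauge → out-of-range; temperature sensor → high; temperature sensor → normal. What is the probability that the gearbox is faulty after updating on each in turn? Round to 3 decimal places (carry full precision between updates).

0.217

After temperature sensor='normal': P(faulty) = 0.25·0.4000 / (0.25·0.4000 + 0.7·0.6000) ≈ 0.1923
After pressure gauge='out-of-range': P(faulty) = 0.65·0.1923 / (0.65·0.1923 + 0.5·0.8077) ≈ 0.2364
After temperature sensor='high': P(faulty) = 0.75·0.2364 / (0.75·0.2364 + 0.3·0.7636) ≈ 0.4362
After temperature sensor='normal': P(faulty) = 0.25·0.4362 / (0.25·0.4362 + 0.7·0.5638) ≈ 0.2165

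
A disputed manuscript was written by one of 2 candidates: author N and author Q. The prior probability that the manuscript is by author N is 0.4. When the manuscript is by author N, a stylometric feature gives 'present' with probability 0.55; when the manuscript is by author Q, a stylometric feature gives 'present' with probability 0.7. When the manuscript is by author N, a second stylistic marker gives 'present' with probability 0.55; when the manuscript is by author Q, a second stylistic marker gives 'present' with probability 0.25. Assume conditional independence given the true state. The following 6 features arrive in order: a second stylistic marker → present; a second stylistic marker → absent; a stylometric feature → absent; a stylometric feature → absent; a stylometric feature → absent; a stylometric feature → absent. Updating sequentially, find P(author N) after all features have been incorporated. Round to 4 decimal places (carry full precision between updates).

After a second stylistic marker='present': P(author N) = 0.55·0.4000 / (0.55·0.4000 + 0.25·0.6000) ≈ 0.5946
After a second stylistic marker='absent': P(author N) = 0.45·0.5946 / (0.45·0.5946 + 0.75·0.4054) ≈ 0.4681
After a stylometric feature='absent': P(author N) = 0.45·0.4681 / (0.45·0.4681 + 0.3·0.5319) ≈ 0.5690
After a stylometric feature='absent': P(author N) = 0.45·0.5690 / (0.45·0.5690 + 0.3·0.4310) ≈ 0.6644
After a stylometric feature='absent': P(author N) = 0.45·0.6644 / (0.45·0.6644 + 0.3·0.3356) ≈ 0.7481
After a stylometric feature='absent': P(author N) = 0.45·0.7481 / (0.45·0.7481 + 0.3·0.2519) ≈ 0.8167

0.8167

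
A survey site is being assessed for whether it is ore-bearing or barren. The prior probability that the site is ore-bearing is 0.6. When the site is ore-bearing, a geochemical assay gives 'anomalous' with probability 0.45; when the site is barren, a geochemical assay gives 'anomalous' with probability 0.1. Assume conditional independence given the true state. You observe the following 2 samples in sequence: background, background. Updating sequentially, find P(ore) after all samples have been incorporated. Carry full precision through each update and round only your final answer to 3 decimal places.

After 'background': P(ore) = 0.55·0.6000 / (0.55·0.6000 + 0.9·0.4000) ≈ 0.4783
After 'background': P(ore) = 0.55·0.4783 / (0.55·0.4783 + 0.9·0.5217) ≈ 0.3591

0.359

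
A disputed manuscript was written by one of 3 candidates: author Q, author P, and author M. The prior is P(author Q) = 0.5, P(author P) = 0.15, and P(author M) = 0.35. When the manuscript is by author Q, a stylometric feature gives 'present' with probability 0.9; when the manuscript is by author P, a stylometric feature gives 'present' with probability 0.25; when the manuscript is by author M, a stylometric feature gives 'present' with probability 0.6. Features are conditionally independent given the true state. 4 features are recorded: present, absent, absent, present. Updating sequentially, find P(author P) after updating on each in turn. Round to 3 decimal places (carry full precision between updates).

After 'present': normaliser = 0.9·0.5000 + 0.25·0.1500 + 0.6·0.3500; P(author Q) ≈ 0.6452, P(author P) ≈ 0.0538, P(author M) ≈ 0.3011
After 'absent': normaliser = 0.1·0.6452 + 0.75·0.0538 + 0.4·0.3011; P(author Q) ≈ 0.2864, P(author P) ≈ 0.1790, P(author M) ≈ 0.5346
After 'absent': normaliser = 0.1·0.2864 + 0.75·0.1790 + 0.4·0.5346; P(author Q) ≈ 0.0760, P(author P) ≈ 0.3564, P(author M) ≈ 0.5676
After 'present': normaliser = 0.9·0.0760 + 0.25·0.3564 + 0.6·0.5676; P(author Q) ≈ 0.1374, P(author P) ≈ 0.1789, P(author M) ≈ 0.6838

0.179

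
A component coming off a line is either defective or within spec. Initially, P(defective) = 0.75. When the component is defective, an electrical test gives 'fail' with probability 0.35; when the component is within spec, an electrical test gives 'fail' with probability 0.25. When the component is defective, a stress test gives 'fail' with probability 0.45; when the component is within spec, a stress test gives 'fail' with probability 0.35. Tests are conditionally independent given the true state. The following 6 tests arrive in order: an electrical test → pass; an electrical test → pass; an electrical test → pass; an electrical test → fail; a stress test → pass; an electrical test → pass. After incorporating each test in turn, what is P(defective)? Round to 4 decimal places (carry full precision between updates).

0.6672

Apply Bayes' rule sequentially, carrying P(defective) forward.
After an electrical test='pass': P(defective) = 0.65·0.7500 / (0.65·0.7500 + 0.75·0.2500) ≈ 0.7222
After an electrical test='pass': P(defective) = 0.65·0.7222 / (0.65·0.7222 + 0.75·0.2778) ≈ 0.6926
After an electrical test='pass': P(defective) = 0.65·0.6926 / (0.65·0.6926 + 0.75·0.3074) ≈ 0.6613
After an electrical test='fail': P(defective) = 0.35·0.6613 / (0.35·0.6613 + 0.25·0.3387) ≈ 0.7322
After a stress test='pass': P(defective) = 0.55·0.7322 / (0.55·0.7322 + 0.65·0.2678) ≈ 0.6982
After an electrical test='pass': P(defective) = 0.65·0.6982 / (0.65·0.6982 + 0.75·0.3018) ≈ 0.6672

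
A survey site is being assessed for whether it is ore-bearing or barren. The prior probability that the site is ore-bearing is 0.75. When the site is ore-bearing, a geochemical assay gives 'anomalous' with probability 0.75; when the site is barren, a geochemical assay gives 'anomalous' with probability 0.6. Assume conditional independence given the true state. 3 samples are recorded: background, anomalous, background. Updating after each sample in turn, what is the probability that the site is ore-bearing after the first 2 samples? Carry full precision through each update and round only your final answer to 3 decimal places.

After 'background': P(ore) = 0.25·0.7500 / (0.25·0.7500 + 0.4·0.2500) ≈ 0.6522
After 'anomalous': P(ore) = 0.75·0.6522 / (0.75·0.6522 + 0.6·0.3478) ≈ 0.7009

0.701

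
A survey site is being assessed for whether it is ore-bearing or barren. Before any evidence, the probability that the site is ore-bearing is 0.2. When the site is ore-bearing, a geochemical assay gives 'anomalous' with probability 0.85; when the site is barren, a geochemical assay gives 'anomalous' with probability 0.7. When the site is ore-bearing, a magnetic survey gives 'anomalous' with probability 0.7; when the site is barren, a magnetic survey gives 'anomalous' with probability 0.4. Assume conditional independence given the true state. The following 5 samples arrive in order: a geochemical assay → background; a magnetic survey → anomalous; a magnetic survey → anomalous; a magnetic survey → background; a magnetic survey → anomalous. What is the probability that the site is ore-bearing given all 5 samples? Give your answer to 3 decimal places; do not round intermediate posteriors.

After a geochemical assay='background': P(ore) = 0.15·0.2000 / (0.15·0.2000 + 0.3·0.8000) ≈ 0.1111
After a magnetic survey='anomalous': P(ore) = 0.7·0.1111 / (0.7·0.1111 + 0.4·0.8889) ≈ 0.1795
After a magnetic survey='anomalous': P(ore) = 0.7·0.1795 / (0.7·0.1795 + 0.4·0.8205) ≈ 0.2768
After a magnetic survey='background': P(ore) = 0.3·0.2768 / (0.3·0.2768 + 0.6·0.7232) ≈ 0.1607
After a magnetic survey='anomalous': P(ore) = 0.7·0.1607 / (0.7·0.1607 + 0.4·0.8393) ≈ 0.2509

0.251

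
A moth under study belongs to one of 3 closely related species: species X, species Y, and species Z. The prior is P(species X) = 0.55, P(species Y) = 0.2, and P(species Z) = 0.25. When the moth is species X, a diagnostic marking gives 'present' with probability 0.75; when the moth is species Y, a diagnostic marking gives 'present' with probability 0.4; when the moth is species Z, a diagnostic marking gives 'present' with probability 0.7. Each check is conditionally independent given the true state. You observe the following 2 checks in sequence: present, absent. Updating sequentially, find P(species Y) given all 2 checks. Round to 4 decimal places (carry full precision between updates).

After 'present': normaliser = 0.75·0.5500 + 0.4·0.2000 + 0.7·0.2500; P(species X) ≈ 0.6180, P(species Y) ≈ 0.1199, P(species Z) ≈ 0.2622
After 'absent': normaliser = 0.25·0.6180 + 0.6·0.1199 + 0.3·0.2622; P(species X) ≈ 0.5064, P(species Y) ≈ 0.2357, P(species Z) ≈ 0.2578

0.2357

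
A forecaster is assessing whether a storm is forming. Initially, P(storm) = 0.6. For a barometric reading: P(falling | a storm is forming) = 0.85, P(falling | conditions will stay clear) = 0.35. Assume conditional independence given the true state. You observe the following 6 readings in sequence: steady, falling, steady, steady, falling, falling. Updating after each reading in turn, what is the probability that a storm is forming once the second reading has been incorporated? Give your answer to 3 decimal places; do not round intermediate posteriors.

0.457

After 'steady': P(storm) = 0.15·0.6000 / (0.15·0.6000 + 0.65·0.4000) ≈ 0.2571
After 'falling': P(storm) = 0.85·0.2571 / (0.85·0.2571 + 0.35·0.7429) ≈ 0.4567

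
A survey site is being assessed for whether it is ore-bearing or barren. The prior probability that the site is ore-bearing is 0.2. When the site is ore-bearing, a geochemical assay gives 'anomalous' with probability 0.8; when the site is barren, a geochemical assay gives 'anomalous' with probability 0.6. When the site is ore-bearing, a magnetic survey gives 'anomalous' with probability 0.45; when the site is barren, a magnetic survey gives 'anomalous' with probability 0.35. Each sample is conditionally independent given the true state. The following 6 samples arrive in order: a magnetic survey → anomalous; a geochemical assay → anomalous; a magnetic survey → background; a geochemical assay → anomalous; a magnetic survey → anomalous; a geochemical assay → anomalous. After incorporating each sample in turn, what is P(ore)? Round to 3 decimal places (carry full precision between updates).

0.453

After a magnetic survey='anomalous': P(ore) = 0.45·0.2000 / (0.45·0.2000 + 0.35·0.8000) ≈ 0.2432
After a geochemical assay='anomalous': P(ore) = 0.8·0.2432 / (0.8·0.2432 + 0.6·0.7568) ≈ 0.3000
After a magnetic survey='background': P(ore) = 0.55·0.3000 / (0.55·0.3000 + 0.65·0.7000) ≈ 0.2661
After a geochemical assay='anomalous': P(ore) = 0.8·0.2661 / (0.8·0.2661 + 0.6·0.7339) ≈ 0.3259
After a magnetic survey='anomalous': P(ore) = 0.45·0.3259 / (0.45·0.3259 + 0.35·0.6741) ≈ 0.3833
After a geochemical assay='anomalous': P(ore) = 0.8·0.3833 / (0.8·0.3833 + 0.6·0.6167) ≈ 0.4532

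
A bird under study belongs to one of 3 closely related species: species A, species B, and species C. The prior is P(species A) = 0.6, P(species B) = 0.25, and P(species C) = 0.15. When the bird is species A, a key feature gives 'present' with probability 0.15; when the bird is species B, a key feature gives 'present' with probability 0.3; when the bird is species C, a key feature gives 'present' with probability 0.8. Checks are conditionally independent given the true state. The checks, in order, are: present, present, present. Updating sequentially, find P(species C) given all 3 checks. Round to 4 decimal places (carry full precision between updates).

0.8975

After 'present': normaliser = 0.15·0.6000 + 0.3·0.2500 + 0.8·0.1500; P(species A) ≈ 0.3158, P(species B) ≈ 0.2632, P(species C) ≈ 0.4211
After 'present': normaliser = 0.15·0.3158 + 0.3·0.2632 + 0.8·0.4211; P(species A) ≈ 0.1023, P(species B) ≈ 0.1705, P(species C) ≈ 0.7273
After 'present': normaliser = 0.15·0.1023 + 0.3·0.1705 + 0.8·0.7273; P(species A) ≈ 0.0237, P(species B) ≈ 0.0789, P(species C) ≈ 0.8975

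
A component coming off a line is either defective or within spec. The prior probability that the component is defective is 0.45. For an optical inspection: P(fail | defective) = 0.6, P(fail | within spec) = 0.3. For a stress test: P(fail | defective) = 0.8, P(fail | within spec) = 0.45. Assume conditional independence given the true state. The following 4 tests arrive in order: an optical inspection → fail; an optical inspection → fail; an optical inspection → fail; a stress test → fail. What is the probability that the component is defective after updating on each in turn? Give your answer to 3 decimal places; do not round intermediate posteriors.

0.921

Each posterior becomes the prior for the next update.
After an optical inspection='fail': P(defective) = 0.6·0.4500 / (0.6·0.4500 + 0.3·0.5500) ≈ 0.6207
After an optical inspection='fail': P(defective) = 0.6·0.6207 / (0.6·0.6207 + 0.3·0.3793) ≈ 0.7660
After an optical inspection='fail': P(defective) = 0.6·0.7660 / (0.6·0.7660 + 0.3·0.2340) ≈ 0.8675
After a stress test='fail': P(defective) = 0.8·0.8675 / (0.8·0.8675 + 0.45·0.1325) ≈ 0.9209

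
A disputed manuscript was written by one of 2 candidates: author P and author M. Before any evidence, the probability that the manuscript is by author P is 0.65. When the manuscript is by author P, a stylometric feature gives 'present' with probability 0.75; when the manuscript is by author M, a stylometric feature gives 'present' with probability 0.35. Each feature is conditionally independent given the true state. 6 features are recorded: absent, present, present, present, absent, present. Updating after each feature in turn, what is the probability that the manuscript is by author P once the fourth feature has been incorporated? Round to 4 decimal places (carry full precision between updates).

0.8754

After 'absent': P(author P) = 0.25·0.6500 / (0.25·0.6500 + 0.65·0.3500) ≈ 0.4167
After 'present': P(author P) = 0.75·0.4167 / (0.75·0.4167 + 0.35·0.5833) ≈ 0.6048
After 'present': P(author P) = 0.75·0.6048 / (0.75·0.6048 + 0.35·0.3952) ≈ 0.7663
After 'present': P(author P) = 0.75·0.7663 / (0.75·0.7663 + 0.35·0.2337) ≈ 0.8754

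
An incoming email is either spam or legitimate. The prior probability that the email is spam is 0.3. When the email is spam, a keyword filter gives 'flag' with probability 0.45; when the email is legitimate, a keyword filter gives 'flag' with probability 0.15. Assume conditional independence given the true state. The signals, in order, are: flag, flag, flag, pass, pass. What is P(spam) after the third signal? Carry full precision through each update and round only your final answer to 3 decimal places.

0.920

After 'flag': P(spam) = 0.45·0.3000 / (0.45·0.3000 + 0.15·0.7000) ≈ 0.5625
After 'flag': P(spam) = 0.45·0.5625 / (0.45·0.5625 + 0.15·0.4375) ≈ 0.7941
After 'flag': P(spam) = 0.45·0.7941 / (0.45·0.7941 + 0.15·0.2059) ≈ 0.9205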